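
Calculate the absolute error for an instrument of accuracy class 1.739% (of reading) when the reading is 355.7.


Absolute error = (accuracy% / 100) * reading.
Error = (1.739 / 100) * 355.7
Error = 0.01739 * 355.7
Error = 6.1856

6.1856


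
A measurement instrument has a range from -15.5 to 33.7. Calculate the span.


Span = upper range - lower range.
Span = 33.7 - (-15.5)
Span = 49.2

49.2


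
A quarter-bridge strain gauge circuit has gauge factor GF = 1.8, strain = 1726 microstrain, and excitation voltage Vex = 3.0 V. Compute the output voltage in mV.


Quarter bridge output: Vout = (GF * epsilon * Vex) / 4.
Vout = (1.8 * 1726e-6 * 3.0) / 4
Vout = 0.0093204 / 4 V
Vout = 0.0023301 V = 2.3301 mV

2.3301 mV


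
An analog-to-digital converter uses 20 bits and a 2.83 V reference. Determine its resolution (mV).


The resolution (LSB) of an ADC is Vref / 2^n.
LSB = 2.83 / 2^20
LSB = 2.83 / 1048576
LSB = 2.7e-06 V = 0.0026989 mV

0.0026989 mV


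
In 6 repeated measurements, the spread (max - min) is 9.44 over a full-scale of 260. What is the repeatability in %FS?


Repeatability = (spread / full scale) * 100%.
R = (9.44 / 260) * 100
R = 3.631 %FS

3.631 %FS


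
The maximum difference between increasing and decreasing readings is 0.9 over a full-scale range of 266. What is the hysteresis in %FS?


Hysteresis = (max difference / full scale) * 100%.
H = (0.9 / 266) * 100
H = 0.338 %FS

0.338 %FS


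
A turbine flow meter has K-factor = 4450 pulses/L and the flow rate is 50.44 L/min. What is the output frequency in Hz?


Frequency = K * Q / 60 (converting L/min to L/s).
f = 4450 * 50.44 / 60
f = 224458.0 / 60
f = 3740.97 Hz

3740.97 Hz


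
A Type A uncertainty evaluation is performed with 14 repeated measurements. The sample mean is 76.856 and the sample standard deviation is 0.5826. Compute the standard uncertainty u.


The standard uncertainty for Type A evaluation is u = s / sqrt(n).
u = 0.5826 / sqrt(14)
u = 0.5826 / 3.7417
u = 0.1557

0.1557


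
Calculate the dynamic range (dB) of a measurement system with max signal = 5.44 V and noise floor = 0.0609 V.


Dynamic range = 20 * log10(Vmax / Vnoise).
DR = 20 * log10(5.44 / 0.0609)
DR = 20 * log10(89.33)
DR = 39.02 dB

39.02 dB


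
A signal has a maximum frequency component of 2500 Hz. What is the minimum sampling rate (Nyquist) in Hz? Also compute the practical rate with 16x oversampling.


By Nyquist theorem, fs_min = 2 * fmax.
fs_min = 2 * 2500 = 5000 Hz
Practical rate = 16 * fs_min = 16 * 5000 = 80000 Hz

fs_min = 5000 Hz, fs_practical = 80000 Hz


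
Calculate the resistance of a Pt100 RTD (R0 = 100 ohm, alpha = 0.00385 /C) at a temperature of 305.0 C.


The RTD equation: Rt = R0 * (1 + alpha * T).
Rt = 100 * (1 + 0.00385 * 305.0)
Rt = 100 * (1 + 1.17425)
Rt = 100 * 2.17425
Rt = 217.425 ohm

217.425 ohm


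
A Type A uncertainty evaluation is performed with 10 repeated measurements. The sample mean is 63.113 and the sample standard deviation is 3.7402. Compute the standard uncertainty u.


The standard uncertainty for Type A evaluation is u = s / sqrt(n).
u = 3.7402 / sqrt(10)
u = 3.7402 / 3.1623
u = 1.1828

1.1828


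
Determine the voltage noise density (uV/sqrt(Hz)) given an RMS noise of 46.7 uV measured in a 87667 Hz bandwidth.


Noise spectral density = Vrms / sqrt(BW).
NSD = 46.7 / sqrt(87667)
NSD = 46.7 / 296.0861
NSD = 0.1577 uV/sqrt(Hz)

0.1577 uV/sqrt(Hz)


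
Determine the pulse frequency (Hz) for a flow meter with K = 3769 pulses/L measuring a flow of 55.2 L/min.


Frequency = K * Q / 60 (converting L/min to L/s).
f = 3769 * 55.2 / 60
f = 208048.8 / 60
f = 3467.48 Hz

3467.48 Hz


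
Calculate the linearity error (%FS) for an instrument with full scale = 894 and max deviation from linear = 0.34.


Linearity error = (max deviation / full scale) * 100%.
Linearity = (0.34 / 894) * 100
Linearity = 0.038 %FS

0.038 %FS


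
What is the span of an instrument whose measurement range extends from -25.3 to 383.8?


Span = upper range - lower range.
Span = 383.8 - (-25.3)
Span = 409.1

409.1


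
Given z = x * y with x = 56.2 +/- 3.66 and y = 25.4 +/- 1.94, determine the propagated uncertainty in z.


For a product z = x*y, the relative uncertainty is:
uz/z = sqrt((ux/x)^2 + (uy/y)^2)
Relative uncertainties: ux/x = 3.66/56.2 = 0.065125
uy/y = 1.94/25.4 = 0.076378
z = 56.2 * 25.4 = 1427.5
uz = 1427.5 * sqrt(0.065125^2 + 0.076378^2) = 143.281

143.281


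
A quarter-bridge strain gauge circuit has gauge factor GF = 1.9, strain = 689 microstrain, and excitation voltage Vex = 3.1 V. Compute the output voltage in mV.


Quarter bridge output: Vout = (GF * epsilon * Vex) / 4.
Vout = (1.9 * 689e-6 * 3.1) / 4
Vout = 0.00405821 / 4 V
Vout = 0.00101455 V = 1.0146 mV

1.0146 mV


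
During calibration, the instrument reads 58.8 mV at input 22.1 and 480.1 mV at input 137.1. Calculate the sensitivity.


Sensitivity = (y2 - y1) / (x2 - x1).
S = (480.1 - 58.8) / (137.1 - 22.1)
S = 421.3 / 115.0
S = 3.6635 mV/unit

3.6635 mV/unit


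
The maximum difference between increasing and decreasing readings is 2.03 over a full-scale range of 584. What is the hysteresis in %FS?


Hysteresis = (max difference / full scale) * 100%.
H = (2.03 / 584) * 100
H = 0.348 %FS

0.348 %FS


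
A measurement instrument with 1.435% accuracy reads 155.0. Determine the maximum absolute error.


Absolute error = (accuracy% / 100) * reading.
Error = (1.435 / 100) * 155.0
Error = 0.01435 * 155.0
Error = 2.2243

2.2243


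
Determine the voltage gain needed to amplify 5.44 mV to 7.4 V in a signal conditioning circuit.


Gain = Vout / Vin (converting to same units).
G = 7.4 V / 5.44 mV
G = 7400.0 mV / 5.44 mV
G = 1360.29

1360.29


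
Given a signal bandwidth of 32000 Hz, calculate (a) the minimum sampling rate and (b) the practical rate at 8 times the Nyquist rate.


By Nyquist theorem, fs_min = 2 * fmax.
fs_min = 2 * 32000 = 64000 Hz
Practical rate = 8 * fs_min = 8 * 64000 = 512000 Hz

fs_min = 64000 Hz, fs_practical = 512000 Hz


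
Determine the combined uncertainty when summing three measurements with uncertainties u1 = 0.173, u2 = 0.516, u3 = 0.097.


For a sum of independent quantities, uc = sqrt(u1^2 + u2^2 + u3^2).
uc = sqrt(0.173^2 + 0.516^2 + 0.097^2)
uc = sqrt(0.029929 + 0.266256 + 0.009409)
uc = 0.5528

0.5528


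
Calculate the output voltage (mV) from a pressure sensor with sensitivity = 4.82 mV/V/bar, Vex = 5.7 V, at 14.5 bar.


Output = sensitivity * Vex * P.
Vout = 4.82 * 5.7 * 14.5
Vout = 27.474 * 14.5
Vout = 398.37 mV

398.37 mV


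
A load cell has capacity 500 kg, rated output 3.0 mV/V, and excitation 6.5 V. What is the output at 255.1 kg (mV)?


Vout = rated_output * Vex * (load / capacity).
Vout = 3.0 * 6.5 * (255.1 / 500)
Vout = 3.0 * 6.5 * 0.5102
Vout = 9.949 mV

9.949 mV


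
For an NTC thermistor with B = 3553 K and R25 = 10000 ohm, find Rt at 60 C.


NTC thermistor equation: Rt = R25 * exp(B * (1/T - 1/T25)).
T in Kelvin: 333.15 K, T25 = 298.15 K
1/T - 1/T25 = 1/333.15 - 1/298.15 = -0.00035237
B * (1/T - 1/T25) = 3553 * -0.00035237 = -1.252
Rt = 10000 * exp(-1.252) = 2859.5 ohm

2859.5 ohm


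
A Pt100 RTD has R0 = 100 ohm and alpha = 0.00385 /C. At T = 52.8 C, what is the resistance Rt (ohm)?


The RTD equation: Rt = R0 * (1 + alpha * T).
Rt = 100 * (1 + 0.00385 * 52.8)
Rt = 100 * (1 + 0.20328)
Rt = 100 * 1.20328
Rt = 120.328 ohm

120.328 ohm


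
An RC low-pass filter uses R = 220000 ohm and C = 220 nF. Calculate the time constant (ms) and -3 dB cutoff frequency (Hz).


Time constant: tau = R * C.
tau = 220000 * 2.20e-07 = 0.0484 s
tau = 48.4 ms
Cutoff frequency: fc = 1 / (2*pi*R*C).
fc = 1 / (2*pi*0.0484) = 3.29 Hz

tau = 48.4 ms, fc = 3.29 Hz


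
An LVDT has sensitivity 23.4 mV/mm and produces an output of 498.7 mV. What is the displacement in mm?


Displacement = Vout / sensitivity.
d = 498.7 / 23.4
d = 21.312 mm

21.312 mm


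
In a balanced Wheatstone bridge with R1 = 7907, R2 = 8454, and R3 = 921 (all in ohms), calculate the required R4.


At balance: R1*R4 = R2*R3, so R4 = R2*R3/R1.
R4 = 8454 * 921 / 7907
R4 = 7786134 / 7907
R4 = 984.71 ohm

984.71 ohm


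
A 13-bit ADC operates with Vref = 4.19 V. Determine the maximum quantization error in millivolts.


The maximum quantization error is +/- LSB/2.
LSB = Vref / 2^n = 4.19 / 8192 = 0.00051147 V
Max error = LSB / 2 = 0.00051147 / 2 = 0.00025574 V
Max error = 0.2557 mV

0.2557 mV


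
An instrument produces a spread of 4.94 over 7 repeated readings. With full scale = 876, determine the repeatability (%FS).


Repeatability = (spread / full scale) * 100%.
R = (4.94 / 876) * 100
R = 0.564 %FS

0.564 %FS


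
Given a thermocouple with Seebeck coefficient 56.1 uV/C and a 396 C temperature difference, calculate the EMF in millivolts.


The thermocouple output V = sensitivity * dT.
V = 56.1 uV/C * 396 C
V = 22215.6 uV
V = 22.216 mV

22.216 mV


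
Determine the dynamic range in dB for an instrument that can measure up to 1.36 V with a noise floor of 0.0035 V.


Dynamic range = 20 * log10(Vmax / Vnoise).
DR = 20 * log10(1.36 / 0.0035)
DR = 20 * log10(388.57)
DR = 51.79 dB

51.79 dB


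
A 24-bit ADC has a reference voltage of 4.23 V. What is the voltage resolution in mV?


The resolution (LSB) of an ADC is Vref / 2^n.
LSB = 4.23 / 2^24
LSB = 4.23 / 16777216
LSB = 2.5e-07 V = 0.00025213 mV

0.00025213 mV


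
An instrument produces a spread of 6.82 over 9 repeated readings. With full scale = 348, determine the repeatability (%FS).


Repeatability = (spread / full scale) * 100%.
R = (6.82 / 348) * 100
R = 1.96 %FS

1.96 %FS


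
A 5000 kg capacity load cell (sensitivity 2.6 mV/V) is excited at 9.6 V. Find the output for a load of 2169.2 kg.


Vout = rated_output * Vex * (load / capacity).
Vout = 2.6 * 9.6 * (2169.2 / 5000)
Vout = 2.6 * 9.6 * 0.43384
Vout = 10.829 mV

10.829 mV


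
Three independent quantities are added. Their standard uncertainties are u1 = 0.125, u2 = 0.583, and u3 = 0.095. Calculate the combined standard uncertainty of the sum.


For a sum of independent quantities, uc = sqrt(u1^2 + u2^2 + u3^2).
uc = sqrt(0.125^2 + 0.583^2 + 0.095^2)
uc = sqrt(0.015625 + 0.339889 + 0.009025)
uc = 0.6038

0.6038


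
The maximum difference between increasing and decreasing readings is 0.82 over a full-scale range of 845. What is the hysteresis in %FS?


Hysteresis = (max difference / full scale) * 100%.
H = (0.82 / 845) * 100
H = 0.097 %FS

0.097 %FS


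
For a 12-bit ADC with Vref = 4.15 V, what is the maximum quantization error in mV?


The maximum quantization error is +/- LSB/2.
LSB = Vref / 2^n = 4.15 / 4096 = 0.00101318 V
Max error = LSB / 2 = 0.00101318 / 2 = 0.00050659 V
Max error = 0.5066 mV

0.5066 mV


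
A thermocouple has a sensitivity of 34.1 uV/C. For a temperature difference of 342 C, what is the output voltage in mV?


The thermocouple output V = sensitivity * dT.
V = 34.1 uV/C * 342 C
V = 11662.2 uV
V = 11.662 mV

11.662 mV


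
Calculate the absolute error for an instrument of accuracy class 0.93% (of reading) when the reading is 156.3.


Absolute error = (accuracy% / 100) * reading.
Error = (0.93 / 100) * 156.3
Error = 0.0093 * 156.3
Error = 1.4536

1.4536


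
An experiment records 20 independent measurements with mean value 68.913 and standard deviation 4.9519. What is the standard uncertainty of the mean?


The standard uncertainty for Type A evaluation is u = s / sqrt(n).
u = 4.9519 / sqrt(20)
u = 4.9519 / 4.4721
u = 1.1073

1.1073


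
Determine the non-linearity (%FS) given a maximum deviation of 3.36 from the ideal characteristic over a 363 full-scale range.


Linearity error = (max deviation / full scale) * 100%.
Linearity = (3.36 / 363) * 100
Linearity = 0.926 %FS

0.926 %FS


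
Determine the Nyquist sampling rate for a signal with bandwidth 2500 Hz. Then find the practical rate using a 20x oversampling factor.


By Nyquist theorem, fs_min = 2 * fmax.
fs_min = 2 * 2500 = 5000 Hz
Practical rate = 20 * fs_min = 20 * 5000 = 100000 Hz

fs_min = 5000 Hz, fs_practical = 100000 Hz


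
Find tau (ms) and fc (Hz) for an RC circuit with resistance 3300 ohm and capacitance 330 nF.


Time constant: tau = R * C.
tau = 3300 * 3.30e-07 = 0.001089 s
tau = 1.089 ms
Cutoff frequency: fc = 1 / (2*pi*R*C).
fc = 1 / (2*pi*0.001089) = 146.15 Hz

tau = 1.089 ms, fc = 146.15 Hz


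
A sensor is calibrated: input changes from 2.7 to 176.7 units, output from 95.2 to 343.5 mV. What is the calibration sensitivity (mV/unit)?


Sensitivity = (y2 - y1) / (x2 - x1).
S = (343.5 - 95.2) / (176.7 - 2.7)
S = 248.3 / 174.0
S = 1.427 mV/unit

1.427 mV/unit


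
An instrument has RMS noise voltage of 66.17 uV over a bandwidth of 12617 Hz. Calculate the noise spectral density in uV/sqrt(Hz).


Noise spectral density = Vrms / sqrt(BW).
NSD = 66.17 / sqrt(12617)
NSD = 66.17 / 112.3254
NSD = 0.5891 uV/sqrt(Hz)

0.5891 uV/sqrt(Hz)


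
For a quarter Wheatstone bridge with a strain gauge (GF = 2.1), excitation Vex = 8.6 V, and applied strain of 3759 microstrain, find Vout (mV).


Quarter bridge output: Vout = (GF * epsilon * Vex) / 4.
Vout = (2.1 * 3759e-6 * 8.6) / 4
Vout = 0.06788754 / 4 V
Vout = 0.01697188 V = 16.9719 mV

16.9719 mV


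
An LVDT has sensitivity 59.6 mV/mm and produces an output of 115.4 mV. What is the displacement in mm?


Displacement = Vout / sensitivity.
d = 115.4 / 59.6
d = 1.936 mm

1.936 mm


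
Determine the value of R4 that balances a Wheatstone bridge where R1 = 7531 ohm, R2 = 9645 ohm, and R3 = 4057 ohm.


At balance: R1*R4 = R2*R3, so R4 = R2*R3/R1.
R4 = 9645 * 4057 / 7531
R4 = 39129765 / 7531
R4 = 5195.83 ohm

5195.83 ohm


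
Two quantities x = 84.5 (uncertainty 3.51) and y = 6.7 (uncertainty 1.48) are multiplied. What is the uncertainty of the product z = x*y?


For a product z = x*y, the relative uncertainty is:
uz/z = sqrt((ux/x)^2 + (uy/y)^2)
Relative uncertainties: ux/x = 3.51/84.5 = 0.041538
uy/y = 1.48/6.7 = 0.220896
z = 84.5 * 6.7 = 566.1
uz = 566.1 * sqrt(0.041538^2 + 0.220896^2) = 127.252

127.252


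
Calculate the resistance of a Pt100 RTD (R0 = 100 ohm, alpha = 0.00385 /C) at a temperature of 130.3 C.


The RTD equation: Rt = R0 * (1 + alpha * T).
Rt = 100 * (1 + 0.00385 * 130.3)
Rt = 100 * (1 + 0.501655)
Rt = 100 * 1.501655
Rt = 150.166 ohm

150.166 ohm


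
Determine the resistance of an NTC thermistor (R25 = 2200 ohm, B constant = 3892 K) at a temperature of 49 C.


NTC thermistor equation: Rt = R25 * exp(B * (1/T - 1/T25)).
T in Kelvin: 322.15 K, T25 = 298.15 K
1/T - 1/T25 = 1/322.15 - 1/298.15 = -0.00024987
B * (1/T - 1/T25) = 3892 * -0.00024987 = -0.9725
Rt = 2200 * exp(-0.9725) = 831.9 ohm

831.9 ohm


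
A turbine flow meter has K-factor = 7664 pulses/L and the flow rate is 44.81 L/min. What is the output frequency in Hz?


Frequency = K * Q / 60 (converting L/min to L/s).
f = 7664 * 44.81 / 60
f = 343423.84 / 60
f = 5723.73 Hz

5723.73 Hz


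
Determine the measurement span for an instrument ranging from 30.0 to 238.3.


Span = upper range - lower range.
Span = 238.3 - (30.0)
Span = 208.3

208.3


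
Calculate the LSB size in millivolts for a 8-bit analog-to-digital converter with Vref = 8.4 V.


The resolution (LSB) of an ADC is Vref / 2^n.
LSB = 8.4 / 2^8
LSB = 8.4 / 256
LSB = 0.0328125 V = 32.8125 mV

32.8125 mV


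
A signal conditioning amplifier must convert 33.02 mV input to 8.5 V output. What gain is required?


Gain = Vout / Vin (converting to same units).
G = 8.5 V / 33.02 mV
G = 8500.0 mV / 33.02 mV
G = 257.42

257.42


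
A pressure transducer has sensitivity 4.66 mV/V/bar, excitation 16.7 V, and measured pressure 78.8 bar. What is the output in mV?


Output = sensitivity * Vex * P.
Vout = 4.66 * 16.7 * 78.8
Vout = 77.822 * 78.8
Vout = 6132.37 mV

6132.37 mV


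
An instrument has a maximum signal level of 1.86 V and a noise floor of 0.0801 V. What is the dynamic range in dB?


Dynamic range = 20 * log10(Vmax / Vnoise).
DR = 20 * log10(1.86 / 0.0801)
DR = 20 * log10(23.22)
DR = 27.32 dB

27.32 dB


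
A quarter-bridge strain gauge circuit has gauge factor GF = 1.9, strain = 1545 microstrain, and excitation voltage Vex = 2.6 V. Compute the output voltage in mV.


Quarter bridge output: Vout = (GF * epsilon * Vex) / 4.
Vout = (1.9 * 1545e-6 * 2.6) / 4
Vout = 0.0076323 / 4 V
Vout = 0.00190807 V = 1.9081 mV

1.9081 mV


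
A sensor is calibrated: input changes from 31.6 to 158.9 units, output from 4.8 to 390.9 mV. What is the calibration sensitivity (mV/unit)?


Sensitivity = (y2 - y1) / (x2 - x1).
S = (390.9 - 4.8) / (158.9 - 31.6)
S = 386.1 / 127.3
S = 3.033 mV/unit

3.033 mV/unit


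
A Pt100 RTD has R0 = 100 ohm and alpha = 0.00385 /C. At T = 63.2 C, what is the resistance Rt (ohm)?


The RTD equation: Rt = R0 * (1 + alpha * T).
Rt = 100 * (1 + 0.00385 * 63.2)
Rt = 100 * (1 + 0.24332)
Rt = 100 * 1.24332
Rt = 124.332 ohm

124.332 ohm


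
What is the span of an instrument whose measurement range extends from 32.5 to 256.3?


Span = upper range - lower range.
Span = 256.3 - (32.5)
Span = 223.8

223.8


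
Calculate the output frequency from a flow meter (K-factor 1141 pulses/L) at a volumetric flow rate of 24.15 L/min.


Frequency = K * Q / 60 (converting L/min to L/s).
f = 1141 * 24.15 / 60
f = 27555.15 / 60
f = 459.25 Hz

459.25 Hz


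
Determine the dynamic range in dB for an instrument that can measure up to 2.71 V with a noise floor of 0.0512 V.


Dynamic range = 20 * log10(Vmax / Vnoise).
DR = 20 * log10(2.71 / 0.0512)
DR = 20 * log10(52.93)
DR = 34.47 dB

34.47 dB


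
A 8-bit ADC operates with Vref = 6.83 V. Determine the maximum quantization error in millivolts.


The maximum quantization error is +/- LSB/2.
LSB = Vref / 2^n = 6.83 / 256 = 0.02667969 V
Max error = LSB / 2 = 0.02667969 / 2 = 0.01333984 V
Max error = 13.3398 mV

13.3398 mV


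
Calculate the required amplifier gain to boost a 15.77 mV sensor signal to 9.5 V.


Gain = Vout / Vin (converting to same units).
G = 9.5 V / 15.77 mV
G = 9500.0 mV / 15.77 mV
G = 602.41

602.41


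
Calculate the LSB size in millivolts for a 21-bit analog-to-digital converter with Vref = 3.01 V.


The resolution (LSB) of an ADC is Vref / 2^n.
LSB = 3.01 / 2^21
LSB = 3.01 / 2097152
LSB = 1.44e-06 V = 0.00143528 mV

0.00143528 mV


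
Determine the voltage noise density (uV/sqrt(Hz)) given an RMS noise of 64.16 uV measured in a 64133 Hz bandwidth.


Noise spectral density = Vrms / sqrt(BW).
NSD = 64.16 / sqrt(64133)
NSD = 64.16 / 253.2449
NSD = 0.2534 uV/sqrt(Hz)

0.2534 uV/sqrt(Hz)


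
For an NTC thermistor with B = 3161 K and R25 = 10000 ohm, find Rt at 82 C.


NTC thermistor equation: Rt = R25 * exp(B * (1/T - 1/T25)).
T in Kelvin: 355.15 K, T25 = 298.15 K
1/T - 1/T25 = 1/355.15 - 1/298.15 = -0.0005383
B * (1/T - 1/T25) = 3161 * -0.0005383 = -1.7016
Rt = 10000 * exp(-1.7016) = 1823.9 ohm

1823.9 ohm


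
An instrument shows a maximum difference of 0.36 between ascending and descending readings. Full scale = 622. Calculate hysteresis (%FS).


Hysteresis = (max difference / full scale) * 100%.
H = (0.36 / 622) * 100
H = 0.058 %FS

0.058 %FS


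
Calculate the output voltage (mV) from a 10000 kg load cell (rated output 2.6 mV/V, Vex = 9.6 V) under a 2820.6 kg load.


Vout = rated_output * Vex * (load / capacity).
Vout = 2.6 * 9.6 * (2820.6 / 10000)
Vout = 2.6 * 9.6 * 0.28206
Vout = 7.04 mV

7.04 mV


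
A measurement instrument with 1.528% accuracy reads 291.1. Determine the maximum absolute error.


Absolute error = (accuracy% / 100) * reading.
Error = (1.528 / 100) * 291.1
Error = 0.01528 * 291.1
Error = 4.448

4.448


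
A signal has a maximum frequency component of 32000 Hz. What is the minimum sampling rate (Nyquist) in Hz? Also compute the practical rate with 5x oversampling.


By Nyquist theorem, fs_min = 2 * fmax.
fs_min = 2 * 32000 = 64000 Hz
Practical rate = 5 * fs_min = 5 * 64000 = 320000 Hz

fs_min = 64000 Hz, fs_practical = 320000 Hz


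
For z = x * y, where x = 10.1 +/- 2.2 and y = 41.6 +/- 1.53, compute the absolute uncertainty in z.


For a product z = x*y, the relative uncertainty is:
uz/z = sqrt((ux/x)^2 + (uy/y)^2)
Relative uncertainties: ux/x = 2.2/10.1 = 0.217822
uy/y = 1.53/41.6 = 0.036779
z = 10.1 * 41.6 = 420.2
uz = 420.2 * sqrt(0.217822^2 + 0.036779^2) = 92.815

92.815


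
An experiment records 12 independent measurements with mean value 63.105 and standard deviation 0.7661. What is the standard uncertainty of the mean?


The standard uncertainty for Type A evaluation is u = s / sqrt(n).
u = 0.7661 / sqrt(12)
u = 0.7661 / 3.4641
u = 0.2212

0.2212


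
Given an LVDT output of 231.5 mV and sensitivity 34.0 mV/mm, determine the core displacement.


Displacement = Vout / sensitivity.
d = 231.5 / 34.0
d = 6.809 mm

6.809 mm


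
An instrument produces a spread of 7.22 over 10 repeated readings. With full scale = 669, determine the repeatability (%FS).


Repeatability = (spread / full scale) * 100%.
R = (7.22 / 669) * 100
R = 1.079 %FS

1.079 %FS


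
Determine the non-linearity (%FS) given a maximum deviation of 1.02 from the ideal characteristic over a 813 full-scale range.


Linearity error = (max deviation / full scale) * 100%.
Linearity = (1.02 / 813) * 100
Linearity = 0.125 %FS

0.125 %FS


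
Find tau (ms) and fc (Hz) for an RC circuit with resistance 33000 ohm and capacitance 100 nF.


Time constant: tau = R * C.
tau = 33000 * 1.00e-07 = 0.0033 s
tau = 3.3 ms
Cutoff frequency: fc = 1 / (2*pi*R*C).
fc = 1 / (2*pi*0.0033) = 48.23 Hz

tau = 3.3 ms, fc = 48.23 Hz


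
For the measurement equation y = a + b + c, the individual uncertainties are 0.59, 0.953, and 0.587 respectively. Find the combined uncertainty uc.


For a sum of independent quantities, uc = sqrt(u1^2 + u2^2 + u3^2).
uc = sqrt(0.59^2 + 0.953^2 + 0.587^2)
uc = sqrt(0.3481 + 0.908209 + 0.344569)
uc = 1.2653

1.2653


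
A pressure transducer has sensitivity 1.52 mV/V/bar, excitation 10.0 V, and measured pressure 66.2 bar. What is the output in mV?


Output = sensitivity * Vex * P.
Vout = 1.52 * 10.0 * 66.2
Vout = 15.2 * 66.2
Vout = 1006.24 mV

1006.24 mV


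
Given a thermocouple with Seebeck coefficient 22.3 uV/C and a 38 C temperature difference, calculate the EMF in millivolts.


The thermocouple output V = sensitivity * dT.
V = 22.3 uV/C * 38 C
V = 847.4 uV
V = 0.847 mV

0.847 mV


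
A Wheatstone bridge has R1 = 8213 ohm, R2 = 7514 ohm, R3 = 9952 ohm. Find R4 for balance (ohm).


At balance: R1*R4 = R2*R3, so R4 = R2*R3/R1.
R4 = 7514 * 9952 / 8213
R4 = 74779328 / 8213
R4 = 9105.0 ohm

9105.0 ohm


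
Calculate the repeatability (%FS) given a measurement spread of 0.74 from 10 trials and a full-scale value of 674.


Repeatability = (spread / full scale) * 100%.
R = (0.74 / 674) * 100
R = 0.11 %FS

0.11 %FS


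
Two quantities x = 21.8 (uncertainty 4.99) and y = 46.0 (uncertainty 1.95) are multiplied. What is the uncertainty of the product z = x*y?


For a product z = x*y, the relative uncertainty is:
uz/z = sqrt((ux/x)^2 + (uy/y)^2)
Relative uncertainties: ux/x = 4.99/21.8 = 0.228899
uy/y = 1.95/46.0 = 0.042391
z = 21.8 * 46.0 = 1002.8
uz = 1002.8 * sqrt(0.228899^2 + 0.042391^2) = 233.443

233.443


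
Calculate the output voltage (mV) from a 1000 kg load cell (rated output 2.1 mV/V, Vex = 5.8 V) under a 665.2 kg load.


Vout = rated_output * Vex * (load / capacity).
Vout = 2.1 * 5.8 * (665.2 / 1000)
Vout = 2.1 * 5.8 * 0.6652
Vout = 8.102 mV

8.102 mV


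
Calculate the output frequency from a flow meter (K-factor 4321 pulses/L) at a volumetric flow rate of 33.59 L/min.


Frequency = K * Q / 60 (converting L/min to L/s).
f = 4321 * 33.59 / 60
f = 145142.39 / 60
f = 2419.04 Hz

2419.04 Hz


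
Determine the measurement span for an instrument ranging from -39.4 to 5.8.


Span = upper range - lower range.
Span = 5.8 - (-39.4)
Span = 45.2

45.2


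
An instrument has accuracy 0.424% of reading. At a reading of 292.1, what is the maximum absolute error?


Absolute error = (accuracy% / 100) * reading.
Error = (0.424 / 100) * 292.1
Error = 0.00424 * 292.1
Error = 1.2385

1.2385


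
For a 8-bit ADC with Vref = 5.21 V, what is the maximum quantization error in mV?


The maximum quantization error is +/- LSB/2.
LSB = Vref / 2^n = 5.21 / 256 = 0.02035156 V
Max error = LSB / 2 = 0.02035156 / 2 = 0.01017578 V
Max error = 10.1758 mV

10.1758 mV


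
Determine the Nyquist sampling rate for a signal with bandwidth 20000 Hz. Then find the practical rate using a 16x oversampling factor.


By Nyquist theorem, fs_min = 2 * fmax.
fs_min = 2 * 20000 = 40000 Hz
Practical rate = 16 * fs_min = 16 * 40000 = 640000 Hz

fs_min = 40000 Hz, fs_practical = 640000 Hz


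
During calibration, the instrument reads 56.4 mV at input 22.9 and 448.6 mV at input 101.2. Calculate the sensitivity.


Sensitivity = (y2 - y1) / (x2 - x1).
S = (448.6 - 56.4) / (101.2 - 22.9)
S = 392.2 / 78.3
S = 5.0089 mV/unit

5.0089 mV/unit


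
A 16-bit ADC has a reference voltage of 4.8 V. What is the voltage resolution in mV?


The resolution (LSB) of an ADC is Vref / 2^n.
LSB = 4.8 / 2^16
LSB = 4.8 / 65536
LSB = 7.324e-05 V = 0.07324219 mV

0.07324219 mV


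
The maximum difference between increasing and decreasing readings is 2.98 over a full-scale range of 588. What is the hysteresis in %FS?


Hysteresis = (max difference / full scale) * 100%.
H = (2.98 / 588) * 100
H = 0.507 %FS

0.507 %FS


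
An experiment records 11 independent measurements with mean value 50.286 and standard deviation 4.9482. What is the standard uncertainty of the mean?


The standard uncertainty for Type A evaluation is u = s / sqrt(n).
u = 4.9482 / sqrt(11)
u = 4.9482 / 3.3166
u = 1.4919

1.4919


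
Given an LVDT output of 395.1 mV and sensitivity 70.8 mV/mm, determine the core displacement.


Displacement = Vout / sensitivity.
d = 395.1 / 70.8
d = 5.581 mm

5.581 mm


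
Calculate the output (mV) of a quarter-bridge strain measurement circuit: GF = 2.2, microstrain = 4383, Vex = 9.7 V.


Quarter bridge output: Vout = (GF * epsilon * Vex) / 4.
Vout = (2.2 * 4383e-6 * 9.7) / 4
Vout = 0.09353322 / 4 V
Vout = 0.0233833 V = 23.3833 mV

23.3833 mV


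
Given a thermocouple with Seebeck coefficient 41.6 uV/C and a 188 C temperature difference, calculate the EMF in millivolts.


The thermocouple output V = sensitivity * dT.
V = 41.6 uV/C * 188 C
V = 7820.8 uV
V = 7.821 mV

7.821 mV


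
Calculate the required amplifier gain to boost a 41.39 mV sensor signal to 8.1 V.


Gain = Vout / Vin (converting to same units).
G = 8.1 V / 41.39 mV
G = 8100.0 mV / 41.39 mV
G = 195.7

195.7


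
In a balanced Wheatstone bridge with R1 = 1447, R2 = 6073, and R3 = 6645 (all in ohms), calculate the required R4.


At balance: R1*R4 = R2*R3, so R4 = R2*R3/R1.
R4 = 6073 * 6645 / 1447
R4 = 40355085 / 1447
R4 = 27888.79 ohm

27888.79 ohm


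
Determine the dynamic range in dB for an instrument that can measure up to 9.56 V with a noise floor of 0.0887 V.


Dynamic range = 20 * log10(Vmax / Vnoise).
DR = 20 * log10(9.56 / 0.0887)
DR = 20 * log10(107.78)
DR = 40.65 dB

40.65 dB


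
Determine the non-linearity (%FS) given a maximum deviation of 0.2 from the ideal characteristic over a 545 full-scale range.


Linearity error = (max deviation / full scale) * 100%.
Linearity = (0.2 / 545) * 100
Linearity = 0.037 %FS

0.037 %FS


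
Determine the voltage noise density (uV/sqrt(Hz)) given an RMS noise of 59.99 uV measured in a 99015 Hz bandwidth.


Noise spectral density = Vrms / sqrt(BW).
NSD = 59.99 / sqrt(99015)
NSD = 59.99 / 314.6665
NSD = 0.1906 uV/sqrt(Hz)

0.1906 uV/sqrt(Hz)


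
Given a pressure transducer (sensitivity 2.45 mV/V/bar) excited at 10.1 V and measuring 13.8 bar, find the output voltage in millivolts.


Output = sensitivity * Vex * P.
Vout = 2.45 * 10.1 * 13.8
Vout = 24.745 * 13.8
Vout = 341.48 mV

341.48 mV


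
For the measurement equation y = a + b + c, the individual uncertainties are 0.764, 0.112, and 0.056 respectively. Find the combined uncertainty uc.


For a sum of independent quantities, uc = sqrt(u1^2 + u2^2 + u3^2).
uc = sqrt(0.764^2 + 0.112^2 + 0.056^2)
uc = sqrt(0.583696 + 0.012544 + 0.003136)
uc = 0.7742

0.7742


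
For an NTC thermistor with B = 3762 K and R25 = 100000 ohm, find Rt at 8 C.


NTC thermistor equation: Rt = R25 * exp(B * (1/T - 1/T25)).
T in Kelvin: 281.15 K, T25 = 298.15 K
1/T - 1/T25 = 1/281.15 - 1/298.15 = 0.0002028
B * (1/T - 1/T25) = 3762 * 0.0002028 = 0.7629
Rt = 100000 * exp(0.7629) = 214458.9 ohm

214458.9 ohm


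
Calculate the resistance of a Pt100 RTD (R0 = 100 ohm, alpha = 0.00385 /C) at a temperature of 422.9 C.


The RTD equation: Rt = R0 * (1 + alpha * T).
Rt = 100 * (1 + 0.00385 * 422.9)
Rt = 100 * (1 + 1.628165)
Rt = 100 * 2.628165
Rt = 262.817 ohm

262.817 ohm


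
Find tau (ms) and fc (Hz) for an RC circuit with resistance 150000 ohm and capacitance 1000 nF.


Time constant: tau = R * C.
tau = 150000 * 1.00e-06 = 0.15 s
tau = 150.0 ms
Cutoff frequency: fc = 1 / (2*pi*R*C).
fc = 1 / (2*pi*0.15) = 1.06 Hz

tau = 150.0 ms, fc = 1.06 Hz


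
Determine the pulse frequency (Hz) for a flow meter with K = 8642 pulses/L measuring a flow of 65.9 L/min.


Frequency = K * Q / 60 (converting L/min to L/s).
f = 8642 * 65.9 / 60
f = 569507.8 / 60
f = 9491.8 Hz

9491.8 Hz


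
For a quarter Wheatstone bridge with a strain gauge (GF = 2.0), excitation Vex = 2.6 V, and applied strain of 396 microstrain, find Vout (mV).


Quarter bridge output: Vout = (GF * epsilon * Vex) / 4.
Vout = (2.0 * 396e-6 * 2.6) / 4
Vout = 0.0020592 / 4 V
Vout = 0.0005148 V = 0.5148 mV

0.5148 mV


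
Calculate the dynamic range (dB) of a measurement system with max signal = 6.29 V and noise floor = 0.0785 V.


Dynamic range = 20 * log10(Vmax / Vnoise).
DR = 20 * log10(6.29 / 0.0785)
DR = 20 * log10(80.13)
DR = 38.08 dB

38.08 dB


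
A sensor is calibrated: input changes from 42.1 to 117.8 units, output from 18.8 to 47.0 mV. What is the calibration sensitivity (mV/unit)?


Sensitivity = (y2 - y1) / (x2 - x1).
S = (47.0 - 18.8) / (117.8 - 42.1)
S = 28.2 / 75.7
S = 0.3725 mV/unit

0.3725 mV/unit


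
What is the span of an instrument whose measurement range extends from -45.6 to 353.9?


Span = upper range - lower range.
Span = 353.9 - (-45.6)
Span = 399.5

399.5


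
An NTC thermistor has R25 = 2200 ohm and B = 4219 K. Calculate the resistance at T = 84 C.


NTC thermistor equation: Rt = R25 * exp(B * (1/T - 1/T25)).
T in Kelvin: 357.15 K, T25 = 298.15 K
1/T - 1/T25 = 1/357.15 - 1/298.15 = -0.00055407
B * (1/T - 1/T25) = 4219 * -0.00055407 = -2.3376
Rt = 2200 * exp(-2.3376) = 212.4 ohm

212.4 ohm


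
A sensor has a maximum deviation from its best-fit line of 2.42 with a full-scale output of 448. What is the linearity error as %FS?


Linearity error = (max deviation / full scale) * 100%.
Linearity = (2.42 / 448) * 100
Linearity = 0.54 %FS

0.54 %FS


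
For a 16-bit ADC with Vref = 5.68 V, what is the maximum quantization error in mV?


The maximum quantization error is +/- LSB/2.
LSB = Vref / 2^n = 5.68 / 65536 = 8.667e-05 V
Max error = LSB / 2 = 8.667e-05 / 2 = 4.333e-05 V
Max error = 0.0433 mV

0.0433 mV


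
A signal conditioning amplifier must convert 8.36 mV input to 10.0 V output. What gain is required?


Gain = Vout / Vin (converting to same units).
G = 10.0 V / 8.36 mV
G = 10000.0 mV / 8.36 mV
G = 1196.17

1196.17


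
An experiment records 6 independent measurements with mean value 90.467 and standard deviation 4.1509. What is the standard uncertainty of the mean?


The standard uncertainty for Type A evaluation is u = s / sqrt(n).
u = 4.1509 / sqrt(6)
u = 4.1509 / 2.4495
u = 1.6946

1.6946


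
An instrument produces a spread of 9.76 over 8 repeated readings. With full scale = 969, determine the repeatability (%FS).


Repeatability = (spread / full scale) * 100%.
R = (9.76 / 969) * 100
R = 1.007 %FS

1.007 %FS


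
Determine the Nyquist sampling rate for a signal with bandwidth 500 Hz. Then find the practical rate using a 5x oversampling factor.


By Nyquist theorem, fs_min = 2 * fmax.
fs_min = 2 * 500 = 1000 Hz
Practical rate = 5 * fs_min = 5 * 1000 = 5000 Hz

fs_min = 1000 Hz, fs_practical = 5000 Hz


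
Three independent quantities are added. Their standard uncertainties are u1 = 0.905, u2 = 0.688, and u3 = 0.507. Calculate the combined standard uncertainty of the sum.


For a sum of independent quantities, uc = sqrt(u1^2 + u2^2 + u3^2).
uc = sqrt(0.905^2 + 0.688^2 + 0.507^2)
uc = sqrt(0.819025 + 0.473344 + 0.257049)
uc = 1.2448

1.2448


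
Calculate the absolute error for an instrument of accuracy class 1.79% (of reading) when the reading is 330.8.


Absolute error = (accuracy% / 100) * reading.
Error = (1.79 / 100) * 330.8
Error = 0.0179 * 330.8
Error = 5.9213

5.9213


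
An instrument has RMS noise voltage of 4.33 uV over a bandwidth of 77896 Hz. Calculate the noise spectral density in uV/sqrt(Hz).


Noise spectral density = Vrms / sqrt(BW).
NSD = 4.33 / sqrt(77896)
NSD = 4.33 / 279.0985
NSD = 0.0155 uV/sqrt(Hz)

0.0155 uV/sqrt(Hz)


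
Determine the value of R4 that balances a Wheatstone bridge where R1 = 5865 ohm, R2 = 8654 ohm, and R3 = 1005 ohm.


At balance: R1*R4 = R2*R3, so R4 = R2*R3/R1.
R4 = 8654 * 1005 / 5865
R4 = 8697270 / 5865
R4 = 1482.91 ohm

1482.91 ohm


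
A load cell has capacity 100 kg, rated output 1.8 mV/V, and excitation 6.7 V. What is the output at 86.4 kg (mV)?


Vout = rated_output * Vex * (load / capacity).
Vout = 1.8 * 6.7 * (86.4 / 100)
Vout = 1.8 * 6.7 * 0.864
Vout = 10.42 mV

10.42 mV


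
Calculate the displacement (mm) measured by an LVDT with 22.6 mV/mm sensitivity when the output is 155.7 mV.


Displacement = Vout / sensitivity.
d = 155.7 / 22.6
d = 6.889 mm

6.889 mm


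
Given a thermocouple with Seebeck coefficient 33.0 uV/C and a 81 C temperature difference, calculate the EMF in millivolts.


The thermocouple output V = sensitivity * dT.
V = 33.0 uV/C * 81 C
V = 2673.0 uV
V = 2.673 mV

2.673 mV


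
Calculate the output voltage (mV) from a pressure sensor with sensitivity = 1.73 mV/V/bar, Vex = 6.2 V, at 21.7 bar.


Output = sensitivity * Vex * P.
Vout = 1.73 * 6.2 * 21.7
Vout = 10.726 * 21.7
Vout = 232.75 mV

232.75 mV


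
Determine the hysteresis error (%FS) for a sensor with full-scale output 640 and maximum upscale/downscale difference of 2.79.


Hysteresis = (max difference / full scale) * 100%.
H = (2.79 / 640) * 100
H = 0.436 %FS

0.436 %FS


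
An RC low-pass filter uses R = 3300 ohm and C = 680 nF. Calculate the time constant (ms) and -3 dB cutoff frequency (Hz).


Time constant: tau = R * C.
tau = 3300 * 6.80e-07 = 0.002244 s
tau = 2.244 ms
Cutoff frequency: fc = 1 / (2*pi*R*C).
fc = 1 / (2*pi*0.002244) = 70.92 Hz

tau = 2.244 ms, fc = 70.92 Hz


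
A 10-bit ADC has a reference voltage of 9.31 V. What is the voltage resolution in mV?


The resolution (LSB) of an ADC is Vref / 2^n.
LSB = 9.31 / 2^10
LSB = 9.31 / 1024
LSB = 0.0090918 V = 9.09179688 mV

9.09179688 mV


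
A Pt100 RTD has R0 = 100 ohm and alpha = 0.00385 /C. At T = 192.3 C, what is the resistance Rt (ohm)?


The RTD equation: Rt = R0 * (1 + alpha * T).
Rt = 100 * (1 + 0.00385 * 192.3)
Rt = 100 * (1 + 0.740355)
Rt = 100 * 1.740355
Rt = 174.036 ohm

174.036 ohm


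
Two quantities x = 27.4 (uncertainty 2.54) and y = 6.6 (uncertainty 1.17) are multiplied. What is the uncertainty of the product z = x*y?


For a product z = x*y, the relative uncertainty is:
uz/z = sqrt((ux/x)^2 + (uy/y)^2)
Relative uncertainties: ux/x = 2.54/27.4 = 0.092701
uy/y = 1.17/6.6 = 0.177273
z = 27.4 * 6.6 = 180.8
uz = 180.8 * sqrt(0.092701^2 + 0.177273^2) = 36.177

36.177


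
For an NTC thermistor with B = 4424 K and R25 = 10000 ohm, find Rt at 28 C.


NTC thermistor equation: Rt = R25 * exp(B * (1/T - 1/T25)).
T in Kelvin: 301.15 K, T25 = 298.15 K
1/T - 1/T25 = 1/301.15 - 1/298.15 = -3.341e-05
B * (1/T - 1/T25) = 4424 * -3.341e-05 = -0.1478
Rt = 10000 * exp(-0.1478) = 8625.9 ohm

8625.9 ohm


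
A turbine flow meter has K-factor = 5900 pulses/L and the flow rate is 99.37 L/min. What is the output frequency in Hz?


Frequency = K * Q / 60 (converting L/min to L/s).
f = 5900 * 99.37 / 60
f = 586283.0 / 60
f = 9771.38 Hz

9771.38 Hz


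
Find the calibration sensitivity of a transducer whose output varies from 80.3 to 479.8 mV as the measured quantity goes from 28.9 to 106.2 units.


Sensitivity = (y2 - y1) / (x2 - x1).
S = (479.8 - 80.3) / (106.2 - 28.9)
S = 399.5 / 77.3
S = 5.1682 mV/unit

5.1682 mV/unit


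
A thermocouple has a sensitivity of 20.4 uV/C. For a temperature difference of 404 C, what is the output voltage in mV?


The thermocouple output V = sensitivity * dT.
V = 20.4 uV/C * 404 C
V = 8241.6 uV
V = 8.242 mV

8.242 mV


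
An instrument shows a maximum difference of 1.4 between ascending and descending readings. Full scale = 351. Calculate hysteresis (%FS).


Hysteresis = (max difference / full scale) * 100%.
H = (1.4 / 351) * 100
H = 0.399 %FS

0.399 %FS


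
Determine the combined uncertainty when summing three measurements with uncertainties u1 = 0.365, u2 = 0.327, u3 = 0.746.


For a sum of independent quantities, uc = sqrt(u1^2 + u2^2 + u3^2).
uc = sqrt(0.365^2 + 0.327^2 + 0.746^2)
uc = sqrt(0.133225 + 0.106929 + 0.556516)
uc = 0.8926

0.8926


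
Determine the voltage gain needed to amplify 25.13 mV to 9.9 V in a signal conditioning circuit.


Gain = Vout / Vin (converting to same units).
G = 9.9 V / 25.13 mV
G = 9900.0 mV / 25.13 mV
G = 393.95

393.95


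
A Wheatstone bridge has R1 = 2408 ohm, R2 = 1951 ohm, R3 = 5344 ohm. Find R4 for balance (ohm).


At balance: R1*R4 = R2*R3, so R4 = R2*R3/R1.
R4 = 1951 * 5344 / 2408
R4 = 10426144 / 2408
R4 = 4329.79 ohm

4329.79 ohm


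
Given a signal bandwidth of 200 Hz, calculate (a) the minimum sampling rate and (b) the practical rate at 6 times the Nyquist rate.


By Nyquist theorem, fs_min = 2 * fmax.
fs_min = 2 * 200 = 400 Hz
Practical rate = 6 * fs_min = 6 * 400 = 2400 Hz

fs_min = 400 Hz, fs_practical = 2400 Hz


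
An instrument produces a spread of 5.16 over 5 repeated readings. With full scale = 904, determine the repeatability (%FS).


Repeatability = (spread / full scale) * 100%.
R = (5.16 / 904) * 100
R = 0.571 %FS

0.571 %FS


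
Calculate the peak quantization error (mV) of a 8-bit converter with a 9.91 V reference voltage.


The maximum quantization error is +/- LSB/2.
LSB = Vref / 2^n = 9.91 / 256 = 0.03871094 V
Max error = LSB / 2 = 0.03871094 / 2 = 0.01935547 V
Max error = 19.3555 mV

19.3555 mV


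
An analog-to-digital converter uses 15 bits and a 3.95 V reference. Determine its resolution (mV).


The resolution (LSB) of an ADC is Vref / 2^n.
LSB = 3.95 / 2^15
LSB = 3.95 / 32768
LSB = 0.00012054 V = 0.12054443 mV

0.12054443 mV


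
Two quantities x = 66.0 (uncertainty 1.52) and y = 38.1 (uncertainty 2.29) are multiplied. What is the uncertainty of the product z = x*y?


For a product z = x*y, the relative uncertainty is:
uz/z = sqrt((ux/x)^2 + (uy/y)^2)
Relative uncertainties: ux/x = 1.52/66.0 = 0.02303
uy/y = 2.29/38.1 = 0.060105
z = 66.0 * 38.1 = 2514.6
uz = 2514.6 * sqrt(0.02303^2 + 0.060105^2) = 161.855

161.855


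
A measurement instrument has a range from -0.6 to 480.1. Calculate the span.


Span = upper range - lower range.
Span = 480.1 - (-0.6)
Span = 480.7

480.7


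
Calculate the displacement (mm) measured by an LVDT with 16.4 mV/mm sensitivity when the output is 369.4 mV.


Displacement = Vout / sensitivity.
d = 369.4 / 16.4
d = 22.524 mm

22.524 mm
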